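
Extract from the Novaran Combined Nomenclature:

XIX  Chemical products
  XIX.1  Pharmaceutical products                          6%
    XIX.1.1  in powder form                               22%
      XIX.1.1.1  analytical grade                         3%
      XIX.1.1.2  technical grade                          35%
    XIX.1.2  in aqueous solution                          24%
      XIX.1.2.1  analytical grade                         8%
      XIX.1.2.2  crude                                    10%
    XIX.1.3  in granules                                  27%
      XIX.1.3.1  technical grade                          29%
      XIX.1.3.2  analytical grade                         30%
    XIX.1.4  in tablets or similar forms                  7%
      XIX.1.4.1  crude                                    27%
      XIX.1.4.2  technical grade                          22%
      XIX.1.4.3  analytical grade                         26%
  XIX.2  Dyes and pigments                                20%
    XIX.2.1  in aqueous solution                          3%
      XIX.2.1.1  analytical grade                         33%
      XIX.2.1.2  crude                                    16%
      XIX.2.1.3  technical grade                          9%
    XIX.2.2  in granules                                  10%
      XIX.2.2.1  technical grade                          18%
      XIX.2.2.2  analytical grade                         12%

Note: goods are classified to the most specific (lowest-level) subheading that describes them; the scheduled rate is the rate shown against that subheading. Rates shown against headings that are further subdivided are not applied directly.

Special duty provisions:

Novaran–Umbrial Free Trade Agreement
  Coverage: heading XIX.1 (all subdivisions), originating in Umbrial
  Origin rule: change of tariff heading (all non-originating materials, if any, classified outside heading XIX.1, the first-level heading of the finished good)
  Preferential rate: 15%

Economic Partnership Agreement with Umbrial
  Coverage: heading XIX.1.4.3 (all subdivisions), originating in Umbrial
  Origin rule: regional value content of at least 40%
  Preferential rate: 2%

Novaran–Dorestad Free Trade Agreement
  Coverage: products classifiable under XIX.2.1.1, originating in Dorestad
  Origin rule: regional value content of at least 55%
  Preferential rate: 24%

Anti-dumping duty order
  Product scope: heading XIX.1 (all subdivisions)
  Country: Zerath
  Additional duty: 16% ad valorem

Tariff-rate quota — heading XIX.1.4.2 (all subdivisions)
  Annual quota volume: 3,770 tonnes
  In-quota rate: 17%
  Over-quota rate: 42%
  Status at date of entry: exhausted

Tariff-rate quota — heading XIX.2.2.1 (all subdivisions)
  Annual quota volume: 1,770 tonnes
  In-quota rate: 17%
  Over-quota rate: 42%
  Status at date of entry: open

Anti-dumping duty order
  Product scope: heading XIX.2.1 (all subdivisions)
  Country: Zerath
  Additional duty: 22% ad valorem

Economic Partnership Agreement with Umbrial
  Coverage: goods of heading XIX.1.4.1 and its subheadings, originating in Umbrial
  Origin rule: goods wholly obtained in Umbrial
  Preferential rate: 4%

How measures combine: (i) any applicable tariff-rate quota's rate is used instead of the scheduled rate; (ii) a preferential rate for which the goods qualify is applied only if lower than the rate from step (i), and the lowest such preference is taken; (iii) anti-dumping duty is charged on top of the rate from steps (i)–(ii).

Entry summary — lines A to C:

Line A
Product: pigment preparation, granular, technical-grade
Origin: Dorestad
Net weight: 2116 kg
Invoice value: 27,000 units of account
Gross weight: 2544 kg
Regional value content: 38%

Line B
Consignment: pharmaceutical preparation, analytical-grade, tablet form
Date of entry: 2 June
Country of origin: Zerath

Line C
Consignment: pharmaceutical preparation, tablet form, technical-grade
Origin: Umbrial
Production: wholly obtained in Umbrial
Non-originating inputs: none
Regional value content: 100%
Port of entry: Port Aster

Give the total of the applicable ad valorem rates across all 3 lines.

Line A: pigment → XIX.2; granular → XIX.2.2; technical-grade → XIX.2.2.1. Scheduled 18%. quota on XIX.2.2.1 open → in-quota 17%; Dorestad agreement on XIX.2.1.1: XIX.2.2.1 not covered. → 17%.
Line B: pharmaceutical → XIX.1; tablet form → XIX.1.4; analytical-grade → XIX.1.4.3. Scheduled 26%. anti-dumping (Zerath, XIX.1): +16%; total 26% + 16% = 42%. → 42%.
Line C: pharmaceutical → XIX.1; tablet form → XIX.1.4; technical-grade → XIX.1.4.2. Scheduled 22%. quota on XIX.1.4.2 exhausted → over-quota 42%; Umbrial agreement on XIX.1: CTH met → 15% available; Umbrial agreement on XIX.1.4.3: XIX.1.4.2 not covered; Umbrial agreement on XIX.1.4.1: XIX.1.4.2 not covered; preferential 15%. → 15%.
Sum: 17% + 42% + 15% = 74%.

74%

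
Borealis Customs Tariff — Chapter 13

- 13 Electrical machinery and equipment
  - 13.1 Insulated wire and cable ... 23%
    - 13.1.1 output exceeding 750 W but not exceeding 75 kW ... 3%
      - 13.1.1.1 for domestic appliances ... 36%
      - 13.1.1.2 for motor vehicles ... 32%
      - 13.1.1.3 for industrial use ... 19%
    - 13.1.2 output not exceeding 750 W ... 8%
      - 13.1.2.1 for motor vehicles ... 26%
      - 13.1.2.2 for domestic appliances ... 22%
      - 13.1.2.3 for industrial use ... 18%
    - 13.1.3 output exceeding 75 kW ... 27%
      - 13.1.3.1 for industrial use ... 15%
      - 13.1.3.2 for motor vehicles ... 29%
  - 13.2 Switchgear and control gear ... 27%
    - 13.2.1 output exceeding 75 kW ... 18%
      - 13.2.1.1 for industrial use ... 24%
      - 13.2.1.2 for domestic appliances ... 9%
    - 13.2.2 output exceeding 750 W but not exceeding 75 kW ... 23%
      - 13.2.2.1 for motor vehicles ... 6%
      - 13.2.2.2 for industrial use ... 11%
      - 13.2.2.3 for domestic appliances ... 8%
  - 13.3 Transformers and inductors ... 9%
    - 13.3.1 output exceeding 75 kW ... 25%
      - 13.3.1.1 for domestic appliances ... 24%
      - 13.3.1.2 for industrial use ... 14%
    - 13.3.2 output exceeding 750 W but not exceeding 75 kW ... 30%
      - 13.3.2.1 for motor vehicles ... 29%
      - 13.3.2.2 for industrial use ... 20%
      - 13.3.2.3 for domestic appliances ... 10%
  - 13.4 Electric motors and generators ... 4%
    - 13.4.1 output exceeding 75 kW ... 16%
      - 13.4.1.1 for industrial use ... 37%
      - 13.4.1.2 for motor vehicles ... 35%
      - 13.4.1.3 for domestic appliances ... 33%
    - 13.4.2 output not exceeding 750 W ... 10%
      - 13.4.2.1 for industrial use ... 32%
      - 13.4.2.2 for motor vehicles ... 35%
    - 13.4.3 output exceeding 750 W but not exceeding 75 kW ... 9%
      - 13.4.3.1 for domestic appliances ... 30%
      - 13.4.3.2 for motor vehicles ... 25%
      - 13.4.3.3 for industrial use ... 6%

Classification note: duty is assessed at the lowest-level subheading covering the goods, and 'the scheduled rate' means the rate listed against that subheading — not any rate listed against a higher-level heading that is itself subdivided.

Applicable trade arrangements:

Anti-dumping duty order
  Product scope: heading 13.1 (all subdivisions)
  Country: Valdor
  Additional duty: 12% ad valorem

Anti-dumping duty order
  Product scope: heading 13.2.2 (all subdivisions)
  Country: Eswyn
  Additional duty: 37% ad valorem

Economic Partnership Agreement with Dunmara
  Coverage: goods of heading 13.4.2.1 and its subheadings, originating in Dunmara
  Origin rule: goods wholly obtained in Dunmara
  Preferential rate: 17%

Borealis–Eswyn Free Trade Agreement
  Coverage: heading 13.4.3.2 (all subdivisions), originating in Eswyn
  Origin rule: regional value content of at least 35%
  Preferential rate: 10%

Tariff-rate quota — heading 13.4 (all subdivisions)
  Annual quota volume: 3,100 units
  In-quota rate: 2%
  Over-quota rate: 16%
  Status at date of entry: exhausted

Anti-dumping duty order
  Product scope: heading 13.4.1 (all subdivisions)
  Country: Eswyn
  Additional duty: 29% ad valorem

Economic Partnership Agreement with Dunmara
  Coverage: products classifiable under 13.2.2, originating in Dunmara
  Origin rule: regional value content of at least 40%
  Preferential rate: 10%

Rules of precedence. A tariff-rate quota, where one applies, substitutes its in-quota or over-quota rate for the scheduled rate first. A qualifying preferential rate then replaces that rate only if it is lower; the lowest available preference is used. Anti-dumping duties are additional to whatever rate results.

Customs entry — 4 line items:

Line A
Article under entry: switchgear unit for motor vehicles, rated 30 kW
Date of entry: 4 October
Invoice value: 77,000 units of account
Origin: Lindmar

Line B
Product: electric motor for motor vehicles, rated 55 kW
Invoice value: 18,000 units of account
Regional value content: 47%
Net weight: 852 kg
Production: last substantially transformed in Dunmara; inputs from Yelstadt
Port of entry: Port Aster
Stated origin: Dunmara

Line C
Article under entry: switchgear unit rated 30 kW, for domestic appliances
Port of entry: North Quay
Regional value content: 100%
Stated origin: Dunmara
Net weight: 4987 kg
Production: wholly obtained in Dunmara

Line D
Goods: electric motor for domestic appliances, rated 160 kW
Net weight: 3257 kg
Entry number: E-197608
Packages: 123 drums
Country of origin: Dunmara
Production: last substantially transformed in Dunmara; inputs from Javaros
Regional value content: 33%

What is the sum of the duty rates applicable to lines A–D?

Line A: switchgear unit → 13.2; rated 30 kW → 13.2.2; for motor vehicles → 13.2.2.1. Scheduled 6%. No special measure applies. → 6%.
Line B: electric motor → 13.4; rated 55 kW → 13.4.3; for motor vehicles → 13.4.3.2. Scheduled 25%. quota on 13.4 exhausted → over-quota 16%; Dunmara agreement on 13.4.2.1: 13.4.3.2 not covered; Dunmara agreement on 13.2.2: 13.4.3.2 not covered. → 16%.
Line C: switchgear unit → 13.2; rated 30 kW → 13.2.2; for domestic appliances → 13.2.2.3. Scheduled 8%. Dunmara agreement on 13.4.2.1: 13.2.2.3 not covered; Dunmara agreement on 13.2.2: RVC ≥ 40% → 10% available; preference 10% not lower than 8% → no reduction. → 8%.
Line D: electric motor → 13.4; rated 160 kW → 13.4.1; for domestic appliances → 13.4.1.3. Scheduled 33%. quota on 13.4 exhausted → over-quota 16%; Dunmara agreement on 13.4.2.1: 13.4.1.3 not covered; Dunmara agreement on 13.2.2: 13.4.1.3 not covered. → 16%.
Sum: 6% + 16% + 8% + 16% = 46%.

46%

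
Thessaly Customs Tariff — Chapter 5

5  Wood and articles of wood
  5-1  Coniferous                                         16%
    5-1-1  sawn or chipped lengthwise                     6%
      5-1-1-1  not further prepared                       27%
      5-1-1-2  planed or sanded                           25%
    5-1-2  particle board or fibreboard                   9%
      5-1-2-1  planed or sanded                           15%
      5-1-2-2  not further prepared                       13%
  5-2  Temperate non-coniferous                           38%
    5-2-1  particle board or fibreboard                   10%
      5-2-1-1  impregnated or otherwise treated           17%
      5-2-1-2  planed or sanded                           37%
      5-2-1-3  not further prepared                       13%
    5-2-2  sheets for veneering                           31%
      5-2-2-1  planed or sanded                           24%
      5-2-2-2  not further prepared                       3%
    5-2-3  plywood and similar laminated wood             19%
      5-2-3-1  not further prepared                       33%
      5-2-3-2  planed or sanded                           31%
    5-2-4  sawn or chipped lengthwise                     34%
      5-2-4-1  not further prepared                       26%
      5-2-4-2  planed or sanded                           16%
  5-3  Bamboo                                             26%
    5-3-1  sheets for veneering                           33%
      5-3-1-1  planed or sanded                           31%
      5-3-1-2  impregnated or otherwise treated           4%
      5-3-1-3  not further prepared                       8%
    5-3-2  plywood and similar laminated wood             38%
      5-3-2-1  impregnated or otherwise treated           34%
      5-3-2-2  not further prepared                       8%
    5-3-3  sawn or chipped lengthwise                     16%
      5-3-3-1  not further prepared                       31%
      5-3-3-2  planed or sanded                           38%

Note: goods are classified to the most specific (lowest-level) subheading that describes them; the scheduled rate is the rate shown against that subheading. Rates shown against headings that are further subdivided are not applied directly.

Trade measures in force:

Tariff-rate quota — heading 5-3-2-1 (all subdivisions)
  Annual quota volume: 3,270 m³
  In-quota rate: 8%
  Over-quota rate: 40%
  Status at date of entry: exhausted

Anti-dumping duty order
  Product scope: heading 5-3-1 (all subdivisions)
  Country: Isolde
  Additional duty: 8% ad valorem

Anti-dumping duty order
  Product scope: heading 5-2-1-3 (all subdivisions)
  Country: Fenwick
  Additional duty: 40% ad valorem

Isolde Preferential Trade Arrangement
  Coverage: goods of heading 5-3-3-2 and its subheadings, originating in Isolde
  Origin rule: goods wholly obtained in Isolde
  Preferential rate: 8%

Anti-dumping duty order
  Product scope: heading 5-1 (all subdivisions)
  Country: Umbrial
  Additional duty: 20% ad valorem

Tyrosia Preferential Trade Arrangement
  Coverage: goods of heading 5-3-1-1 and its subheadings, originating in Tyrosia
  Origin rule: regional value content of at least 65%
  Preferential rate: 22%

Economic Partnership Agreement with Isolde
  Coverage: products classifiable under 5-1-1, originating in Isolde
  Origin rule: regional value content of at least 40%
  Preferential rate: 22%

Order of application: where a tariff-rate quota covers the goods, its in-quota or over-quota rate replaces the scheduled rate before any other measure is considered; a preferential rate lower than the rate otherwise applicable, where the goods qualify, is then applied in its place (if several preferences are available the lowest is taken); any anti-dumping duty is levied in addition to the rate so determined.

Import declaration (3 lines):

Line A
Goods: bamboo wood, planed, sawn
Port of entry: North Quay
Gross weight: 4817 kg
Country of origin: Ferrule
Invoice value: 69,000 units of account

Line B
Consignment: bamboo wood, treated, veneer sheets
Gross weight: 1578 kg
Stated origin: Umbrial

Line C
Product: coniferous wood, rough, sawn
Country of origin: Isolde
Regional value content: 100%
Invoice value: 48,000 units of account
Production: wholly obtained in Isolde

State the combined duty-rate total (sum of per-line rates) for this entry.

Line A: bamboo → 5-3; sawn → 5-3-3; planed → 5-3-3-2. Scheduled 38%. No special measure applies. → 38%.
Line B: bamboo → 5-3; veneer sheets → 5-3-1; treated → 5-3-1-2. Scheduled 4%. No special measure applies. → 4%.
Line C: coniferous → 5-1; sawn → 5-1-1; rough → 5-1-1-1. Scheduled 27%. Isolde agreement on 5-3-3-2: 5-1-1-1 not covered; Isolde agreement on 5-1-1: RVC ≥ 40% → 22% available; preferential 22%. → 22%.
Sum: 38% + 4% + 22% = 64%.

64%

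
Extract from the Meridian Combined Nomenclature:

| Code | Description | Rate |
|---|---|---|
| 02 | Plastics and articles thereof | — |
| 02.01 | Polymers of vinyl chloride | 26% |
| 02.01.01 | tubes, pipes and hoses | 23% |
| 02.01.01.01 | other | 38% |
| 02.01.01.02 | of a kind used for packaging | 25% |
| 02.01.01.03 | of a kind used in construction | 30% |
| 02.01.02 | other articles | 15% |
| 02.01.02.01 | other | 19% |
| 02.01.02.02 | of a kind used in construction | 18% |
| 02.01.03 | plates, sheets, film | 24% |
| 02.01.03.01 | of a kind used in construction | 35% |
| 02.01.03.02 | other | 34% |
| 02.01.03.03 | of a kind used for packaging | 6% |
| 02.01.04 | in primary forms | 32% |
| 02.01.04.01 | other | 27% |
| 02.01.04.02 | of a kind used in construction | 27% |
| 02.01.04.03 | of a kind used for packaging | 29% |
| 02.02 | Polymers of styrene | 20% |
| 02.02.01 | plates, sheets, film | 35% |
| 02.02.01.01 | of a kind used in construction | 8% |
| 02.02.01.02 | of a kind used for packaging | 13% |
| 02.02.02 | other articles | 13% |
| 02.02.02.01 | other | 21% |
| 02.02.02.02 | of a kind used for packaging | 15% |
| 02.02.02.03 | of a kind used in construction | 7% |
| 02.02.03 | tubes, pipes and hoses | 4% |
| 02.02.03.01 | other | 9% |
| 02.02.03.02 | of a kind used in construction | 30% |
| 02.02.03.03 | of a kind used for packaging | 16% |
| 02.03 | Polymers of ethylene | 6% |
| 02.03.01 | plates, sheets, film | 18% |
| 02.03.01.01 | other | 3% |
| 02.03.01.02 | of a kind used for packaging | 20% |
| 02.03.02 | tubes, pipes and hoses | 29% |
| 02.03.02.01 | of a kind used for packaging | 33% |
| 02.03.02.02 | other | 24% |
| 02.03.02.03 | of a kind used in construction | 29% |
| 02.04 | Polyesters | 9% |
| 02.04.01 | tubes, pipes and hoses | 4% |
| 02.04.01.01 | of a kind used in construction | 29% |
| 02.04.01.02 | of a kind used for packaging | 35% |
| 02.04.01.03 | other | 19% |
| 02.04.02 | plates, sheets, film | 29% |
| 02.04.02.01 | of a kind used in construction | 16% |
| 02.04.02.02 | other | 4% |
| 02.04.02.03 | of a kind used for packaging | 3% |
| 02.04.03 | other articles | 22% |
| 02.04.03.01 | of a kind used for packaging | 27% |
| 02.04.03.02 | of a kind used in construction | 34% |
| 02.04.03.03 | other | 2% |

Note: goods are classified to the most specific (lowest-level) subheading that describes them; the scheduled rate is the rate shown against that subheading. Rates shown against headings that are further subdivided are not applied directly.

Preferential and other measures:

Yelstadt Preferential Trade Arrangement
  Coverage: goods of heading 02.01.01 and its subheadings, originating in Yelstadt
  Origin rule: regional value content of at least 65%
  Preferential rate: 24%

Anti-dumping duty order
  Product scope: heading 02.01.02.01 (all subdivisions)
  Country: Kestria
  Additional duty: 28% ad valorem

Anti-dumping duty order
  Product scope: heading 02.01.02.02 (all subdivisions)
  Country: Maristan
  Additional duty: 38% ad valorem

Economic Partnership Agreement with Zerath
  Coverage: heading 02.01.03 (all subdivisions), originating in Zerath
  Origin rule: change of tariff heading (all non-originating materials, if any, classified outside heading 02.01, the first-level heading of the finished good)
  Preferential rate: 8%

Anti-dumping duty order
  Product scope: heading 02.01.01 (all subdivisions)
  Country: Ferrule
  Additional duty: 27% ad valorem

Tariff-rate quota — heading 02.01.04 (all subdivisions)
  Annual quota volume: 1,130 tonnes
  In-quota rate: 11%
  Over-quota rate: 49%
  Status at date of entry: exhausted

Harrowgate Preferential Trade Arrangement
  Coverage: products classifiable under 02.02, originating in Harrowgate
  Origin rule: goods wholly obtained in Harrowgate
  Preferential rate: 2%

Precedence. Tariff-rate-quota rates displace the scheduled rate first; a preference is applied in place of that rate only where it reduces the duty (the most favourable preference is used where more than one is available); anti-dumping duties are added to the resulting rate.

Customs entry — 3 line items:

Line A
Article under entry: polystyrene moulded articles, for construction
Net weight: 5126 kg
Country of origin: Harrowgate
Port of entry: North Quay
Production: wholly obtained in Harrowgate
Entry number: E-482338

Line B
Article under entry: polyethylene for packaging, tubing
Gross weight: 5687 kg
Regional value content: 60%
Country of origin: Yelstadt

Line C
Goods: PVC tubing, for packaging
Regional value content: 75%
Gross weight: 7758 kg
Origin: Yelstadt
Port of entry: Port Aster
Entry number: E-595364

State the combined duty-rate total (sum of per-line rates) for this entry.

59%

Line A: polystyrene → 02.02; moulded articles → 02.02.02; for construction → 02.02.02.03. Scheduled 7%. Harrowgate agreement on 02.02: wholly obtained → 2% available; preferential 2%. → 2%.
Line B: polyethylene → 02.03; tubing → 02.03.02; for packaging → 02.03.02.01. Scheduled 33%. Yelstadt agreement on 02.01.01: 02.03.02.01 not covered. → 33%.
Line C: PVC → 02.01; tubing → 02.01.01; for packaging → 02.01.01.02. Scheduled 25%. Yelstadt agreement on 02.01.01: RVC ≥ 65% → 24% available; preferential 24%. → 24%.
Sum: 2% + 33% + 24% = 59%.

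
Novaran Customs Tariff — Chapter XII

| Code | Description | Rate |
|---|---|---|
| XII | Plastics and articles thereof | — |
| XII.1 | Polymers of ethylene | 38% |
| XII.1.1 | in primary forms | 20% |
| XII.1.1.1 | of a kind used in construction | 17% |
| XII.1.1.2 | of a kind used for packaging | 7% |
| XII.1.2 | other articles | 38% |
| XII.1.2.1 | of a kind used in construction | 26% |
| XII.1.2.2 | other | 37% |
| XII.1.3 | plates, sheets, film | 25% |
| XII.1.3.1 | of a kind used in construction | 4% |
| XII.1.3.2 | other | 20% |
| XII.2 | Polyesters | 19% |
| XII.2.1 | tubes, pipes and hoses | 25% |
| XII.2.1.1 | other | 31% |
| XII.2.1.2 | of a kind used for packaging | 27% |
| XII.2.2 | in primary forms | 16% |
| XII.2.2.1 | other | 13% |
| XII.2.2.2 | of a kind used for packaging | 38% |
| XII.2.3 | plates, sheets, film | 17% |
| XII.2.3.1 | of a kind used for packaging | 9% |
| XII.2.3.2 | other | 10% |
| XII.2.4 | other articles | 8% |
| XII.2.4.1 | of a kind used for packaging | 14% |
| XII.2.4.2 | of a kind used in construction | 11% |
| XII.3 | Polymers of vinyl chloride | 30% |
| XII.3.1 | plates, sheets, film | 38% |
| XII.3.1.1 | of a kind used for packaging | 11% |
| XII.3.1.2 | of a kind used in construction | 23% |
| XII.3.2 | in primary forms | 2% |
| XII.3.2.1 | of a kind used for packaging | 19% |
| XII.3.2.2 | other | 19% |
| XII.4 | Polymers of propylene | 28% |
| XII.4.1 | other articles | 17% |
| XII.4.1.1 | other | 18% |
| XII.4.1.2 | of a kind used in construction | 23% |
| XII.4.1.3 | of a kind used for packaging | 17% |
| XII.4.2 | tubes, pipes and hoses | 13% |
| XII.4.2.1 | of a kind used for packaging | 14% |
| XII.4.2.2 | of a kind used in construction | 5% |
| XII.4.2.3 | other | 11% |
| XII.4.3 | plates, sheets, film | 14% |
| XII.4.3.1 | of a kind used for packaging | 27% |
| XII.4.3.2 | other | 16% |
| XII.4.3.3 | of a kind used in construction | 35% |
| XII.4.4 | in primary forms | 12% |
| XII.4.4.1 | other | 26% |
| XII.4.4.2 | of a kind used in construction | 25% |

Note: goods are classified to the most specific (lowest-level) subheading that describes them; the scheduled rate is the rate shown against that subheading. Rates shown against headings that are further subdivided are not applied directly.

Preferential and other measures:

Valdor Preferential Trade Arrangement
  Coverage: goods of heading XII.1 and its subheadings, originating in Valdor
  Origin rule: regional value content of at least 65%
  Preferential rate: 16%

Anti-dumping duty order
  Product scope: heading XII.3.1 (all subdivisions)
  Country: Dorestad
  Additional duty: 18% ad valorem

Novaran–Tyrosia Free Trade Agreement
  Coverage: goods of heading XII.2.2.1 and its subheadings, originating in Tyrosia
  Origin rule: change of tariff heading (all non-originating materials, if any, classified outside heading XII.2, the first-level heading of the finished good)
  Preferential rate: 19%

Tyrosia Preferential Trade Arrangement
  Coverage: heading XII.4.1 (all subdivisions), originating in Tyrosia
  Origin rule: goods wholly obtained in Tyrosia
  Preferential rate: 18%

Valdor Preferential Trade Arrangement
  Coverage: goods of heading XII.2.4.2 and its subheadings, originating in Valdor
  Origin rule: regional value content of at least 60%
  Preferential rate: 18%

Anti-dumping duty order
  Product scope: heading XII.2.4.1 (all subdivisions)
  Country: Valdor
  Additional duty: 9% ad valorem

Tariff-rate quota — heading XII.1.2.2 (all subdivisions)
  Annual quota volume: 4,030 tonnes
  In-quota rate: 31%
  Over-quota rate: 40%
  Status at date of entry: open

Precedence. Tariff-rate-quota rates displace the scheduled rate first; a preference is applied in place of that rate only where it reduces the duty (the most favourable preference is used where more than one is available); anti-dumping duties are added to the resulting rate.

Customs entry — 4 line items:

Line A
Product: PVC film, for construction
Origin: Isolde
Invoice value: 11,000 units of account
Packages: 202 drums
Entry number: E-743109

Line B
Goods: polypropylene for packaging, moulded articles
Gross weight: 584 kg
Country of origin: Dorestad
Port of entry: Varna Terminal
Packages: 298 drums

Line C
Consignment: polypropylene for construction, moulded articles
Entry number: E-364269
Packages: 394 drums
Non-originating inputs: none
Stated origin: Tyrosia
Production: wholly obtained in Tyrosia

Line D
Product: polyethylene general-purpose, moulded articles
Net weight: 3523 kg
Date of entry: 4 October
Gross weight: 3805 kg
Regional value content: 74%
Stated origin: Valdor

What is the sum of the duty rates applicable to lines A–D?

74%

Line A: PVC → XII.3; film → XII.3.1; for construction → XII.3.1.2. Scheduled 23%. No special measure applies. → 23%.
Line B: polypropylene → XII.4; moulded articles → XII.4.1; for packaging → XII.4.1.3. Scheduled 17%. No special measure applies. → 17%.
Line C: polypropylene → XII.4; moulded articles → XII.4.1; for construction → XII.4.1.2. Scheduled 23%. Tyrosia agreement on XII.2.2.1: XII.4.1.2 not covered; Tyrosia agreement on XII.4.1: wholly obtained → 18% available; preferential 18%. → 18%.
Line D: polyethylene → XII.1; moulded articles → XII.1.2; general-purpose → XII.1.2.2. Scheduled 37%. quota on XII.1.2.2 open → in-quota 31%; Valdor agreement on XII.1: RVC ≥ 65% → 16% available; Valdor agreement on XII.2.4.2: XII.1.2.2 not covered; preferential 16%. → 16%.
Sum: 23% + 17% + 18% + 16% = 74%.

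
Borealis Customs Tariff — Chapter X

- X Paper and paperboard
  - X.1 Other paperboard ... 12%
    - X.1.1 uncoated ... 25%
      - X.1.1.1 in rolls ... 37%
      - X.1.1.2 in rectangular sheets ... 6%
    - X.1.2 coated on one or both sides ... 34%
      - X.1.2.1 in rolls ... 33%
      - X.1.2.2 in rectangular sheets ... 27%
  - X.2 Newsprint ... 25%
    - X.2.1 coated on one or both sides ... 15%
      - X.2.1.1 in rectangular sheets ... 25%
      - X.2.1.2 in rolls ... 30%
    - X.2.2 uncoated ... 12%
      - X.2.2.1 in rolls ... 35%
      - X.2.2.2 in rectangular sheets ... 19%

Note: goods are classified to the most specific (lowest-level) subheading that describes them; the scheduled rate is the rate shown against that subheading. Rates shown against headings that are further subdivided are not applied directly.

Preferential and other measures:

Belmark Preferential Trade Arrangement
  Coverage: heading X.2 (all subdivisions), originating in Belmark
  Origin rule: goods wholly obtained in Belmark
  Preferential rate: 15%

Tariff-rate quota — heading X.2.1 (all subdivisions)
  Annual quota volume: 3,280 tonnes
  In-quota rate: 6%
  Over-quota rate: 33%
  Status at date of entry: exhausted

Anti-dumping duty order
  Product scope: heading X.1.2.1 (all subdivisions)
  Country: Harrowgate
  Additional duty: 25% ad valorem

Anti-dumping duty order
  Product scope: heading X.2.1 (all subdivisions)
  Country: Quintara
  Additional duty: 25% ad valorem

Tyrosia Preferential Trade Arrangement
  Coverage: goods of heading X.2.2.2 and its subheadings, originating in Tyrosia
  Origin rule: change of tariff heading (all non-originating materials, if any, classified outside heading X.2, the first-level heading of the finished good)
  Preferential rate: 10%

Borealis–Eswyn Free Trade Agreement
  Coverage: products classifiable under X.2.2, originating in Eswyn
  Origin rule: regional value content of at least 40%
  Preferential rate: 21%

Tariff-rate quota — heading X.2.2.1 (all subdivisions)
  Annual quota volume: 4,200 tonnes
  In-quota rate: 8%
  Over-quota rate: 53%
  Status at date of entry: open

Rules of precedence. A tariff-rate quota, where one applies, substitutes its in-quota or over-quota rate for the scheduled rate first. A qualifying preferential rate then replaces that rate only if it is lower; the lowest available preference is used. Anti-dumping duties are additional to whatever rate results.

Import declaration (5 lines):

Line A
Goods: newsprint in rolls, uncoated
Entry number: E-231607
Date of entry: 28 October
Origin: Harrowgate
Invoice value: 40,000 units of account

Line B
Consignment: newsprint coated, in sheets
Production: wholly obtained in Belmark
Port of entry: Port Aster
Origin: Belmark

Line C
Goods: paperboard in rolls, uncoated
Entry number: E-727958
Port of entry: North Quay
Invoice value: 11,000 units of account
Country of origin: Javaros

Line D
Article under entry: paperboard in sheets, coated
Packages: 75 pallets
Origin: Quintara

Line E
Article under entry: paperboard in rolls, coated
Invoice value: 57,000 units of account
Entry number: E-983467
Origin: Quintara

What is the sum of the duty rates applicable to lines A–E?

Line A: newsprint → X.2; uncoated → X.2.2; in rolls → X.2.2.1. Scheduled 35%. quota on X.2.2.1 open → in-quota 8%. → 8%.
Line B: newsprint → X.2; coated → X.2.1; in sheets → X.2.1.1. Scheduled 25%. quota on X.2.1 exhausted → over-quota 33%; Belmark agreement on X.2: wholly obtained → 15% available; preferential 15%. → 15%.
Line C: paperboard → X.1; uncoated → X.1.1; in rolls → X.1.1.1. Scheduled 37%. No special measure applies. → 37%.
Line D: paperboard → X.1; coated → X.1.2; in sheets → X.1.2.2. Scheduled 27%. No special measure applies. → 27%.
Line E: paperboard → X.1; coated → X.1.2; in rolls → X.1.2.1. Scheduled 33%. No special measure applies. → 33%.
Sum: 8% + 15% + 37% + 27% + 33% = 120%.

120%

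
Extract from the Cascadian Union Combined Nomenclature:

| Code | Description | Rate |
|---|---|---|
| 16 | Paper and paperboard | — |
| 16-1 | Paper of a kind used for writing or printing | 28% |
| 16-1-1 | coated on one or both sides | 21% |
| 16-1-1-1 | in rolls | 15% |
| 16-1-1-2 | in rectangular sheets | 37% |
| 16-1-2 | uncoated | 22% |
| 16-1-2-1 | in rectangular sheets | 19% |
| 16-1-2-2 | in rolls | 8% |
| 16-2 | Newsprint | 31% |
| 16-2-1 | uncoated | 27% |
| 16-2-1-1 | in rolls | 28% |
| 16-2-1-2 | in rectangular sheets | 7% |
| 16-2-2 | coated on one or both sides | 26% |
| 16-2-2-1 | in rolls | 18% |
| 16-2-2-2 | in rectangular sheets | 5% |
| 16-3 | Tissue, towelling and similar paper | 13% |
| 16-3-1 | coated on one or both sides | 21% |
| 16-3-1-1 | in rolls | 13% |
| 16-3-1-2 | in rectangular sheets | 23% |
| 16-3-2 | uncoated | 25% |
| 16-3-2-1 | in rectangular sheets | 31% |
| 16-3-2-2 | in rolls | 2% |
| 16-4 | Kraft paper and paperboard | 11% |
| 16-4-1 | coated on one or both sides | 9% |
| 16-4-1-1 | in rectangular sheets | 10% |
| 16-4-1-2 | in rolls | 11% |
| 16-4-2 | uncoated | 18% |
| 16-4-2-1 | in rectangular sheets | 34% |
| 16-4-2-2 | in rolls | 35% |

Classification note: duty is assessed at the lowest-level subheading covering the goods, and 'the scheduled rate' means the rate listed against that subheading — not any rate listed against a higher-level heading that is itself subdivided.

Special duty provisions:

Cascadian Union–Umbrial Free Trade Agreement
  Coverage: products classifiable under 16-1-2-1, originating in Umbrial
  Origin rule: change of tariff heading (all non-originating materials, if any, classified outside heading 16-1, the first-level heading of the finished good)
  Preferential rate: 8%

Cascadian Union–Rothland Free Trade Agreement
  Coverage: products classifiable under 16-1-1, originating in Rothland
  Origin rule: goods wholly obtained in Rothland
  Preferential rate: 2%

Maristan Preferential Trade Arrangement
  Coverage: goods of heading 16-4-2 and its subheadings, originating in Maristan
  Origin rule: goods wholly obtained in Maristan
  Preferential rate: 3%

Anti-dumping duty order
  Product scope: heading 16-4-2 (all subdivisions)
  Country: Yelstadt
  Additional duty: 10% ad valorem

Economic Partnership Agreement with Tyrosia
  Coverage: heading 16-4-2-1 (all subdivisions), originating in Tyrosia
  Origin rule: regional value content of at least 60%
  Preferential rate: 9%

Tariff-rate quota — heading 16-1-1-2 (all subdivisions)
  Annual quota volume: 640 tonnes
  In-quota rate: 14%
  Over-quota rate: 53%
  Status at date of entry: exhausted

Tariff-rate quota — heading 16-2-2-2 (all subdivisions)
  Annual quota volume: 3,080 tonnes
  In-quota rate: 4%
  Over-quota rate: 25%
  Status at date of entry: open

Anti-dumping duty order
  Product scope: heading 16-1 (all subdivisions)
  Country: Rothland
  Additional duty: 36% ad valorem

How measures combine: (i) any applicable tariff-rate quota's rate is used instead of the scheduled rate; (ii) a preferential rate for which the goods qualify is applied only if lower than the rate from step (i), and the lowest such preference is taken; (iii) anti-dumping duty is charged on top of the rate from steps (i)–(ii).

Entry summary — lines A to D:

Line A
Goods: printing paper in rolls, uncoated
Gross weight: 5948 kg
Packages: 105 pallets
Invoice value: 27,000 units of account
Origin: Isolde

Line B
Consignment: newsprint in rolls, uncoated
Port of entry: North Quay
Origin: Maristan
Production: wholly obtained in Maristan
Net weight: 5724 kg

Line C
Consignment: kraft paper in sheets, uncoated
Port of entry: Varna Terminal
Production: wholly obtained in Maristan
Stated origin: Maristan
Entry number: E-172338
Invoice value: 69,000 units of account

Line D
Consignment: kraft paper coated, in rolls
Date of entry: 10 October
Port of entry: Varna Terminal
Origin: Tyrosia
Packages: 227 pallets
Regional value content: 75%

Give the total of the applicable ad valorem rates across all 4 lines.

Line A: printing paper → 16-1; uncoated → 16-1-2; in rolls → 16-1-2-2. Scheduled 8%. No special measure applies. → 8%.
Line B: newsprint → 16-2; uncoated → 16-2-1; in rolls → 16-2-1-1. Scheduled 28%. Maristan agreement on 16-4-2: 16-2-1-1 not covered. → 28%.
Line C: kraft paper → 16-4; uncoated → 16-4-2; in sheets → 16-4-2-1. Scheduled 34%. Maristan agreement on 16-4-2: wholly obtained → 3% available; preferential 3%. → 3%.
Line D: kraft paper → 16-4; coated → 16-4-1; in rolls → 16-4-1-2. Scheduled 11%. Tyrosia agreement on 16-4-2-1: 16-4-1-2 not covered. → 11%.
Sum: 8% + 28% + 3% + 11% = 50%.

50%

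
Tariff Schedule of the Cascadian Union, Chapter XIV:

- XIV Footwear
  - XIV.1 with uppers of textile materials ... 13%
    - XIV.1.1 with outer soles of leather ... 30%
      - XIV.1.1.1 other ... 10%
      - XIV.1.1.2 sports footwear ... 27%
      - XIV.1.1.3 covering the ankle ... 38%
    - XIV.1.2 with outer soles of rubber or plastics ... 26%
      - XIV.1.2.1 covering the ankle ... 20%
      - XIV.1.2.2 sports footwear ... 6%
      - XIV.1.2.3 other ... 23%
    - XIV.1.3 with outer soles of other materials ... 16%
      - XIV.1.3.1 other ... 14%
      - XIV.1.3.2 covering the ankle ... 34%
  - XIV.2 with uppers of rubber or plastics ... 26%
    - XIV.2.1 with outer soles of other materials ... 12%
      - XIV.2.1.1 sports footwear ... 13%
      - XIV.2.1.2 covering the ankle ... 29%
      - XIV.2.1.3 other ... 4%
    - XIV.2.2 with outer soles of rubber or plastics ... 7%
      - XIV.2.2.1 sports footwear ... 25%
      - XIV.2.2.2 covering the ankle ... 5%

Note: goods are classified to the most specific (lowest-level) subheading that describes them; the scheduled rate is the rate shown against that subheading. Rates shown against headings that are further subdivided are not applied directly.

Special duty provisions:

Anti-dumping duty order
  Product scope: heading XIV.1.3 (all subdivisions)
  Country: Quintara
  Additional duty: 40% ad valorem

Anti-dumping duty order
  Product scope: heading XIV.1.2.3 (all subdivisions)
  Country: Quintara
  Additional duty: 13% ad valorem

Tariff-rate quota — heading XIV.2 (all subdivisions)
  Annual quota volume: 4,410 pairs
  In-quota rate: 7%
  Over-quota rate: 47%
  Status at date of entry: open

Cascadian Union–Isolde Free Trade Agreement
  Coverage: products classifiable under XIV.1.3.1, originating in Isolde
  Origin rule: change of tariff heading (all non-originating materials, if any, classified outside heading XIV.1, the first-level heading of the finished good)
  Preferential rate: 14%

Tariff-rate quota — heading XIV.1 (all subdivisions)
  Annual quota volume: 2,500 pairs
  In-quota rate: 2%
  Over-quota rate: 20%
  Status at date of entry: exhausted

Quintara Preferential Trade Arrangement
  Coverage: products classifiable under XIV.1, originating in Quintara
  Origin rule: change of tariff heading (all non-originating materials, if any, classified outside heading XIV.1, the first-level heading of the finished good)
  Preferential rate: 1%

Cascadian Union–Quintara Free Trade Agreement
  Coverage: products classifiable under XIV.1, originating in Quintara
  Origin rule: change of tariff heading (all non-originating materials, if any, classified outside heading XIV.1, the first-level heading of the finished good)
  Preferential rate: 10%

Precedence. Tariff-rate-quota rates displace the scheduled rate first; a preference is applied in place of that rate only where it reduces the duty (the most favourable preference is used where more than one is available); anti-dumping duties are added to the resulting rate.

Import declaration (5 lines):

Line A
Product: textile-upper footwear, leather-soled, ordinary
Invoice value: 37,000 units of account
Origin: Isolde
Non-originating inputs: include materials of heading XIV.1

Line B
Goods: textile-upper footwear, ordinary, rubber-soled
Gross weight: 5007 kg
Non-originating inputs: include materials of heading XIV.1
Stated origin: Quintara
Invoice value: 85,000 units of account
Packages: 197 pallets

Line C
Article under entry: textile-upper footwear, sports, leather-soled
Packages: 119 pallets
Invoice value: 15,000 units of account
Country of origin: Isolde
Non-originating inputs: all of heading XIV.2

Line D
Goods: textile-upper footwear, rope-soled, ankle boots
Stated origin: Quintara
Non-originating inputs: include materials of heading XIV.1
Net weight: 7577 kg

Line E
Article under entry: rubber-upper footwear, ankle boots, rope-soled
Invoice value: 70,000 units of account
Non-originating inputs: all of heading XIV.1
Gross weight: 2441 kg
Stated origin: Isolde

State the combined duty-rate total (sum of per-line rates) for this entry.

140%

Line A: textile-upper → XIV.1; leather-soled → XIV.1.1; ordinary → XIV.1.1.1. Scheduled 10%. quota on XIV.1 exhausted → over-quota 20%; Isolde agreement on XIV.1.3.1: XIV.1.1.1 not covered. → 20%.
Line B: textile-upper → XIV.1; rubber-soled → XIV.1.2; ordinary → XIV.1.2.3. Scheduled 23%. quota on XIV.1 exhausted → over-quota 20%; Quintara agreement on XIV.1: CTH not met; Quintara agreement on XIV.1: CTH not met; anti-dumping (Quintara, XIV.1.2.3): +13%; total 20% + 13% = 33%. → 33%.
Line C: textile-upper → XIV.1; leather-soled → XIV.1.1; sports → XIV.1.1.2. Scheduled 27%. quota on XIV.1 exhausted → over-quota 20%; Isolde agreement on XIV.1.3.1: XIV.1.1.2 not covered. → 20%.
Line D: textile-upper → XIV.1; rope-soled → XIV.1.3; ankle boots → XIV.1.3.2. Scheduled 34%. quota on XIV.1 exhausted → over-quota 20%; Quintara agreement on XIV.1: CTH not met; Quintara agreement on XIV.1: CTH not met; anti-dumping (Quintara, XIV.1.3): +40%; total 20% + 40% = 60%. → 60%.
Line E: rubber-upper → XIV.2; rope-soled → XIV.2.1; ankle boots → XIV.2.1.2. Scheduled 29%. quota on XIV.2 open → in-quota 7%; Isolde agreement on XIV.1.3.1: XIV.2.1.2 not covered. → 7%.
Sum: 20% + 33% + 20% + 60% + 7% = 140%.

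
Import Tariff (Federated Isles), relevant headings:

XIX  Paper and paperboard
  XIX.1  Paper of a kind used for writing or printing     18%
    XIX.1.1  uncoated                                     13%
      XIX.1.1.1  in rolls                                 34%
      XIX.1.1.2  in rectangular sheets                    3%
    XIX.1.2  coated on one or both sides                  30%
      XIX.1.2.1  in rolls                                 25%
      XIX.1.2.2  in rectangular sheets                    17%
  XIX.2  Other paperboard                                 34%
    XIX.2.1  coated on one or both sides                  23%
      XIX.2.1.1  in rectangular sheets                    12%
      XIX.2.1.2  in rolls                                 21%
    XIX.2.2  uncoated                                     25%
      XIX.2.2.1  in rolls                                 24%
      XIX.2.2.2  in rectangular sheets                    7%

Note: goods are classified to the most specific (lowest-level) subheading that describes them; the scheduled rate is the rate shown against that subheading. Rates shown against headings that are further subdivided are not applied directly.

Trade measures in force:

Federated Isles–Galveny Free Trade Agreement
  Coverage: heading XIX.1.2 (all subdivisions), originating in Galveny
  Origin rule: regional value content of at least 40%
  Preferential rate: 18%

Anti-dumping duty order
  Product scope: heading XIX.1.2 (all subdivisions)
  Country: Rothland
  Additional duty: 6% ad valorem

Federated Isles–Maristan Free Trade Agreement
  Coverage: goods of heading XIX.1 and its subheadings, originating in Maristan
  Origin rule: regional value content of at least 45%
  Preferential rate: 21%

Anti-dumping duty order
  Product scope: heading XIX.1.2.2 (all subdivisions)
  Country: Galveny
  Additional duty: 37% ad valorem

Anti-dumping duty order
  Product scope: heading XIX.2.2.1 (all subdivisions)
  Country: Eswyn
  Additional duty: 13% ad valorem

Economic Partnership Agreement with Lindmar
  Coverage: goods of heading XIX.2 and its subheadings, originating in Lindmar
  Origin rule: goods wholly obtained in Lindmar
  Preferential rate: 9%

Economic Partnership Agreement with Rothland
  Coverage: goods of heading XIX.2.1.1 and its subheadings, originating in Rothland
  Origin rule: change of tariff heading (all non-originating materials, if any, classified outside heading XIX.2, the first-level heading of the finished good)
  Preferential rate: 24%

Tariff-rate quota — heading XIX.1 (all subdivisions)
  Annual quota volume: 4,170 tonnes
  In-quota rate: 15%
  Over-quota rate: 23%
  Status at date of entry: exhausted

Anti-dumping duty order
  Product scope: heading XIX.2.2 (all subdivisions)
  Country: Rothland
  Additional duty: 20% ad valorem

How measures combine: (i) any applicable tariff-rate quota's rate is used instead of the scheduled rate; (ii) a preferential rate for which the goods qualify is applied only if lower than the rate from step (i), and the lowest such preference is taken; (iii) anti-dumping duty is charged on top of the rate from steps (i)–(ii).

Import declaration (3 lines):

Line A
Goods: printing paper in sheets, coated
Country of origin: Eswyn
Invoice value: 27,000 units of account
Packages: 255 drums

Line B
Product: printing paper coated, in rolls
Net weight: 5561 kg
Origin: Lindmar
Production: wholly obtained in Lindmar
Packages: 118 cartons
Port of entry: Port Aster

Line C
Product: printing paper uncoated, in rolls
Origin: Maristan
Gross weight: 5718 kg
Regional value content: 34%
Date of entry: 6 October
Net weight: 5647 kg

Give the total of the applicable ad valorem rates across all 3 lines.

Line A: printing paper → XIX.1; coated → XIX.1.2; in sheets → XIX.1.2.2. Scheduled 17%. quota on XIX.1 exhausted → over-quota 23%. → 23%.
Line B: printing paper → XIX.1; coated → XIX.1.2; in rolls → XIX.1.2.1. Scheduled 25%. quota on XIX.1 exhausted → over-quota 23%; Lindmar agreement on XIX.2: XIX.1.2.1 not covered. → 23%.
Line C: printing paper → XIX.1; uncoated → XIX.1.1; in rolls → XIX.1.1.1. Scheduled 34%. quota on XIX.1 exhausted → over-quota 23%; Maristan agreement on XIX.1: RVC < 45%. → 23%.
Sum: 23% + 23% + 23% = 69%.

69%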